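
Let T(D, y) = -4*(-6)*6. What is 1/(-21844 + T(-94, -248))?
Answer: -1/21700 ≈ -4.6083e-5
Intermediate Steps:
T(D, y) = 144 (T(D, y) = 24*6 = 144)
1/(-21844 + T(-94, -248)) = 1/(-21844 + 144) = 1/(-21700) = -1/21700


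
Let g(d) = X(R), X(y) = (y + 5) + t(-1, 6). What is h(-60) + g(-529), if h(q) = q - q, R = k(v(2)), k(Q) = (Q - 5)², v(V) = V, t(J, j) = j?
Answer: 20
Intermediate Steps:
k(Q) = (-5 + Q)²
R = 9 (R = (-5 + 2)² = (-3)² = 9)
X(y) = 11 + y (X(y) = (y + 5) + 6 = (5 + y) + 6 = 11 + y)
g(d) = 20 (g(d) = 11 + 9 = 20)
h(q) = 0
h(-60) + g(-529) = 0 + 20 = 20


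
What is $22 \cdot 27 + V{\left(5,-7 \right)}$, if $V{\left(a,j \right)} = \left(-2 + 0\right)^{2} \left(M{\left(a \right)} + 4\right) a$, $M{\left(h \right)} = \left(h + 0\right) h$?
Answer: $1174$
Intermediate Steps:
$M{\left(h \right)} = h^{2}$ ($M{\left(h \right)} = h h = h^{2}$)
$V{\left(a,j \right)} = a \left(16 + 4 a^{2}\right)$ ($V{\left(a,j \right)} = \left(-2 + 0\right)^{2} \left(a^{2} + 4\right) a = \left(-2\right)^{2} \left(4 + a^{2}\right) a = 4 \left(4 + a^{2}\right) a = \left(16 + 4 a^{2}\right) a = a \left(16 + 4 a^{2}\right)$)
$22 \cdot 27 + V{\left(5,-7 \right)} = 22 \cdot 27 + 4 \cdot 5 \left(4 + 5^{2}\right) = 594 + 4 \cdot 5 \left(4 + 25\right) = 594 + 4 \cdot 5 \cdot 29 = 594 + 580 = 1174$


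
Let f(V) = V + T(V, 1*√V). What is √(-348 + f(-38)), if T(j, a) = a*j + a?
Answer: √(-386 - 37*I*√38) ≈ 5.5835 - 20.425*I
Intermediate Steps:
T(j, a) = a + a*j
f(V) = V + √V*(1 + V) (f(V) = V + (1*√V)*(1 + V) = V + √V*(1 + V))
√(-348 + f(-38)) = √(-348 + (-38 + √(-38)*(1 - 38))) = √(-348 + (-38 + (I*√38)*(-37))) = √(-348 + (-38 - 37*I*√38)) = √(-386 - 37*I*√38)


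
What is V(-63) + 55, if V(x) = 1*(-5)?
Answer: 50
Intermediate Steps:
V(x) = -5
V(-63) + 55 = -5 + 55 = 50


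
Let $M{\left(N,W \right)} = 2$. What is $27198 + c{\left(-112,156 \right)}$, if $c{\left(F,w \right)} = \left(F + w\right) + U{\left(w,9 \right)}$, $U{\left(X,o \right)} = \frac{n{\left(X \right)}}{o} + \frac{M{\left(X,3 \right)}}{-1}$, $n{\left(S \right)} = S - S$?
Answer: $27240$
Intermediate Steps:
$n{\left(S \right)} = 0$
$U{\left(X,o \right)} = -2$ ($U{\left(X,o \right)} = \frac{0}{o} + \frac{2}{-1} = 0 + 2 \left(-1\right) = 0 - 2 = -2$)
$c{\left(F,w \right)} = -2 + F + w$ ($c{\left(F,w \right)} = \left(F + w\right) - 2 = -2 + F + w$)
$27198 + c{\left(-112,156 \right)} = 27198 - -42 = 27198 + 42 = 27240$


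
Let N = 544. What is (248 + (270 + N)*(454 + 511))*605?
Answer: 475383590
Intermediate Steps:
(248 + (270 + N)*(454 + 511))*605 = (248 + (270 + 544)*(454 + 511))*605 = (248 + 814*965)*605 = (248 + 785510)*605 = 785758*605 = 475383590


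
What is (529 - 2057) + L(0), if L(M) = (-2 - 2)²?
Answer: -1512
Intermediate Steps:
L(M) = 16 (L(M) = (-4)² = 16)
(529 - 2057) + L(0) = (529 - 2057) + 16 = -1528 + 16 = -1512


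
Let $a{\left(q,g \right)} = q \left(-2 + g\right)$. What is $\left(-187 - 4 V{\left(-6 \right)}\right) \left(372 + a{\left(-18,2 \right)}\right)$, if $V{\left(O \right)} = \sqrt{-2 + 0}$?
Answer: $-69564 - 1488 i \sqrt{2} \approx -69564.0 - 2104.4 i$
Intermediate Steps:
$V{\left(O \right)} = i \sqrt{2}$ ($V{\left(O \right)} = \sqrt{-2} = i \sqrt{2}$)
$\left(-187 - 4 V{\left(-6 \right)}\right) \left(372 + a{\left(-18,2 \right)}\right) = \left(-187 - 4 i \sqrt{2}\right) \left(372 - 18 \left(-2 + 2\right)\right) = \left(-187 - 4 i \sqrt{2}\right) \left(372 - 0\right) = \left(-187 - 4 i \sqrt{2}\right) \left(372 + 0\right) = \left(-187 - 4 i \sqrt{2}\right) 372 = -69564 - 1488 i \sqrt{2}$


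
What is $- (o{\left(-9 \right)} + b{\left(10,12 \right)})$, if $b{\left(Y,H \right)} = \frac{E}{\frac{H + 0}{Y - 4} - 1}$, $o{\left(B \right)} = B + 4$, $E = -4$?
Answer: $9$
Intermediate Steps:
$o{\left(B \right)} = 4 + B$
$b{\left(Y,H \right)} = - \frac{4}{-1 + \frac{H}{-4 + Y}}$ ($b{\left(Y,H \right)} = - \frac{4}{\frac{H + 0}{Y - 4} - 1} = - \frac{4}{\frac{H}{-4 + Y} - 1} = - \frac{4}{-1 + \frac{H}{-4 + Y}}$)
$- (o{\left(-9 \right)} + b{\left(10,12 \right)}) = - (\left(4 - 9\right) + \frac{4 \left(4 - 10\right)}{4 + 12 - 10}) = - (-5 + \frac{4 \left(4 - 10\right)}{4 + 12 - 10}) = - (-5 + 4 \cdot \frac{1}{6} \left(-6\right)) = - (-5 - 4) = \left(-1\right) \left(-9\right) = 9$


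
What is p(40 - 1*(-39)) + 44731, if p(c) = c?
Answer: 44810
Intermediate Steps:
p(40 - 1*(-39)) + 44731 = (40 - 1*(-39)) + 44731 = (40 + 39) + 44731 = 79 + 44731 = 44810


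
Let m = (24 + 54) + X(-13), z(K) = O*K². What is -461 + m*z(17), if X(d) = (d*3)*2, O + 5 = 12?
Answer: -461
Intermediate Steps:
O = 7 (O = -5 + 12 = 7)
X(d) = 6*d (X(d) = (3*d)*2 = 6*d)
z(K) = 7*K²
m = 0 (m = (24 + 54) + 6*(-13) = 78 - 78 = 0)
-461 + m*z(17) = -461 + 0*(7*17²) = -461 + 0*(7*289) = -461 + 0*2023 = -461 + 0 = -461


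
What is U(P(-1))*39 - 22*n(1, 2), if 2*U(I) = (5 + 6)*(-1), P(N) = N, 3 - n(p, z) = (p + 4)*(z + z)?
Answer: 319/2 ≈ 159.50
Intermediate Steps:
n(p, z) = 3 - 2*z*(4 + p) (n(p, z) = 3 - (p + 4)*(z + z) = 3 - (4 + p)*2*z = 3 - 2*z*(4 + p))
U(I) = -11/2 (U(I) = ((5 + 6)*(-1))/2 = (11*(-1))/2 = (1/2)*(-11) = -11/2)
U(P(-1))*39 - 22*n(1, 2) = -11/2*39 - 22*(3 - 8*2 - 2*1*2) = -429/2 - 22*(3 - 16 - 4) = -429/2 - 22*(-17) = -429/2 + 374 = 319/2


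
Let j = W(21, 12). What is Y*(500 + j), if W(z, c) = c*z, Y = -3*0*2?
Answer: 0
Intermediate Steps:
Y = 0 (Y = 0*2 = 0)
j = 252 (j = 12*21 = 252)
Y*(500 + j) = 0*(500 + 252) = 0*752 = 0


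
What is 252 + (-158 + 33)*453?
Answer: -56373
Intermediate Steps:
252 + (-158 + 33)*453 = 252 - 125*453 = 252 - 56625 = -56373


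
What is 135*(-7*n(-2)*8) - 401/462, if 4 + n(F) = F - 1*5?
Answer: 38419519/462 ≈ 83159.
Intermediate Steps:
n(F) = -9 + F (n(F) = -4 + (F - 1*5) = -4 + (F - 5) = -4 + (-5 + F) = -9 + F)
135*(-7*n(-2)*8) - 401/462 = 135*(-7*(-9 - 2)*8) - 401/462 = 135*(-7*(-11)*8) - 401*1/462 = 135*(77*8) - 401/462 = 135*616 - 401/462 = 83160 - 401/462 = 38419519/462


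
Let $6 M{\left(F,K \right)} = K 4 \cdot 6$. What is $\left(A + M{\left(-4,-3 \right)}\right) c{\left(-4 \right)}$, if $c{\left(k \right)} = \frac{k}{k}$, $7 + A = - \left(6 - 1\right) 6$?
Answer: $-49$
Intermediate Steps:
$A = -37$ ($A = -7 - \left(6 - 1\right) 6 = -7 - 5 \cdot 6 = -7 - 30 = -37$)
$c{\left(k \right)} = 1$
$M{\left(F,K \right)} = 4 K$ ($M{\left(F,K \right)} = \frac{K 4 \cdot 6}{6} = \frac{4 K 6}{6} = \frac{24 K}{6} = 4 K$)
$\left(A + M{\left(-4,-3 \right)}\right) c{\left(-4 \right)} = \left(-37 + 4 \left(-3\right)\right) 1 = \left(-37 - 12\right) 1 = \left(-49\right) 1 = -49$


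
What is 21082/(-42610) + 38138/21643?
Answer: 584391227/461104115 ≈ 1.2674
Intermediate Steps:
21082/(-42610) + 38138/21643 = 21082*(-1/42610) + 38138*(1/21643) = -10541/21305 + 38138/21643 = 584391227/461104115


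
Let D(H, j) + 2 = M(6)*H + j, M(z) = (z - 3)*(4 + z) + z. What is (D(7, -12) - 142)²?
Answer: 9216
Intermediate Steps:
M(z) = z + (-3 + z)*(4 + z) (M(z) = (-3 + z)*(4 + z) + z = z + (-3 + z)*(4 + z))
D(H, j) = -2 + j + 36*H (D(H, j) = -2 + ((-12 + 6² + 2*6)*H + j) = -2 + ((-12 + 36 + 12)*H + j) = -2 + (36*H + j) = -2 + (j + 36*H) = -2 + j + 36*H)
(D(7, -12) - 142)² = ((-2 - 12 + 36*7) - 142)² = ((-2 - 12 + 252) - 142)² = (238 - 142)² = 96² = 9216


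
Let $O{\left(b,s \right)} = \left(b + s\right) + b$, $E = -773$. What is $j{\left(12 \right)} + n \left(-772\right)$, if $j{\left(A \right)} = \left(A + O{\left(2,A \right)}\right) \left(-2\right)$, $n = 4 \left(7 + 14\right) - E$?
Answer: $-661660$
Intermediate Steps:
$O{\left(b,s \right)} = s + 2 b$
$n = 857$ ($n = 4 \left(7 + 14\right) - -773 = 4 \cdot 21 + 773 = 84 + 773 = 857$)
$j{\left(A \right)} = -8 - 4 A$ ($j{\left(A \right)} = \left(A + \left(A + 2 \cdot 2\right)\right) \left(-2\right) = \left(A + \left(A + 4\right)\right) \left(-2\right) = \left(A + \left(4 + A\right)\right) \left(-2\right) = \left(4 + 2 A\right) \left(-2\right) = -8 - 4 A$)
$j{\left(12 \right)} + n \left(-772\right) = \left(-8 - 48\right) + 857 \left(-772\right) = \left(-8 - 48\right) - 661604 = -56 - 661604 = -661660$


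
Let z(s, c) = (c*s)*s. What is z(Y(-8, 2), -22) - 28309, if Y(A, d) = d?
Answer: -28397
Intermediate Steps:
z(s, c) = c*s²
z(Y(-8, 2), -22) - 28309 = -22*2² - 28309 = -22*4 - 28309 = -88 - 28309 = -28397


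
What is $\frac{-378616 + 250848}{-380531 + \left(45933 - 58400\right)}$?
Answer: $\frac{63884}{196499} \approx 0.32511$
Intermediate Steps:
$\frac{-378616 + 250848}{-380531 + \left(45933 - 58400\right)} = - \frac{127768}{-380531 - 12467} = - \frac{127768}{-392998} = \left(-127768\right) \left(- \frac{1}{392998}\right) = \frac{63884}{196499}$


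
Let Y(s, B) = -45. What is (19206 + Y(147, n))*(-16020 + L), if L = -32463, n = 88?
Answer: -928982763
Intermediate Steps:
(19206 + Y(147, n))*(-16020 + L) = (19206 - 45)*(-16020 - 32463) = 19161*(-48483) = -928982763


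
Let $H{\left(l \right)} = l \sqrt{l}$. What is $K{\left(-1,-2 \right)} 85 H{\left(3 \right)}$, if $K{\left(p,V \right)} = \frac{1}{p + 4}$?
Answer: $85 \sqrt{3} \approx 147.22$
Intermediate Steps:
$K{\left(p,V \right)} = \frac{1}{4 + p}$
$H{\left(l \right)} = l^{\frac{3}{2}}$
$K{\left(-1,-2 \right)} 85 H{\left(3 \right)} = \frac{1}{4 - 1} \cdot 85 \cdot 3^{\frac{3}{2}} = \frac{1}{3} \cdot 85 \cdot 3 \sqrt{3} = \frac{85 \cdot 3 \sqrt{3}}{3} = 85 \sqrt{3}$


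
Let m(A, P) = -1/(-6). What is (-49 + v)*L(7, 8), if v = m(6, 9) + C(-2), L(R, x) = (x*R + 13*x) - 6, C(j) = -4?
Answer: -24409/3 ≈ -8136.3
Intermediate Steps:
m(A, P) = ⅙ (m(A, P) = -1*(-⅙) = ⅙)
L(R, x) = -6 + 13*x + R*x (L(R, x) = (R*x + 13*x) - 6 = (13*x + R*x) - 6 = -6 + 13*x + R*x)
v = -23/6 (v = ⅙ - 4 = -23/6 ≈ -3.8333)
(-49 + v)*L(7, 8) = (-49 - 23/6)*(-6 + 13*8 + 7*8) = -317*(-6 + 104 + 56)/6 = -317/6*154 = -24409/3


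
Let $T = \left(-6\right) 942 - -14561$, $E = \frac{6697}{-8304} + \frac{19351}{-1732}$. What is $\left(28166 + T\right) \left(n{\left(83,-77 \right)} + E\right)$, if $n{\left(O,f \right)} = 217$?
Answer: $\frac{27330936154025}{3595632} \approx 7.6012 \cdot 10^{6}$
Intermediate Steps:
$E = - \frac{43072477}{3595632}$ ($E = 6697 \left(- \frac{1}{8304}\right) + 19351 \left(- \frac{1}{1732}\right) = - \frac{6697}{8304} - \frac{19351}{1732} = - \frac{43072477}{3595632} \approx -11.979$)
$T = 8909$ ($T = -5652 + 14561 = 8909$)
$\left(28166 + T\right) \left(n{\left(83,-77 \right)} + E\right) = \left(28166 + 8909\right) \left(217 - \frac{43072477}{3595632}\right) = 37075 \cdot \frac{737179667}{3595632} = \frac{27330936154025}{3595632}$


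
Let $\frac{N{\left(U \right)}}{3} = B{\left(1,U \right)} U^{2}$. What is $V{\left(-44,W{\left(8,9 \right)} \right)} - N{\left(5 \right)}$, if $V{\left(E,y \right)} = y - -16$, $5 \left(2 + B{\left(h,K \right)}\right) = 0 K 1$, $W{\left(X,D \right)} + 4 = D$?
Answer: $171$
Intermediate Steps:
$W{\left(X,D \right)} = -4 + D$
$B{\left(h,K \right)} = -2$ ($B{\left(h,K \right)} = -2 + \frac{0 K 1}{5} = -2 + \frac{0 \cdot 1}{5} = -2 + \frac{1}{5} \cdot 0 = -2 + 0 = -2$)
$V{\left(E,y \right)} = 16 + y$ ($V{\left(E,y \right)} = y + 16 = 16 + y$)
$N{\left(U \right)} = - 6 U^{2}$ ($N{\left(U \right)} = 3 \left(- 2 U^{2}\right) = - 6 U^{2}$)
$V{\left(-44,W{\left(8,9 \right)} \right)} - N{\left(5 \right)} = \left(16 + \left(-4 + 9\right)\right) - - 6 \cdot 5^{2} = \left(16 + 5\right) - \left(-6\right) 25 = 21 - -150 = 21 + 150 = 171$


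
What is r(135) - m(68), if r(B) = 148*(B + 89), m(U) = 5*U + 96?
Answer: 32716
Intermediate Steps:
m(U) = 96 + 5*U
r(B) = 13172 + 148*B (r(B) = 148*(89 + B) = 13172 + 148*B)
r(135) - m(68) = (13172 + 148*135) - (96 + 5*68) = (13172 + 19980) - (96 + 340) = 33152 - 1*436 = 33152 - 436 = 32716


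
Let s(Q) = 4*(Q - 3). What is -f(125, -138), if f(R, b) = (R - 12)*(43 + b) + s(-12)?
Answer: 10795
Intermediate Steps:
s(Q) = -12 + 4*Q (s(Q) = 4*(-3 + Q) = -12 + 4*Q)
f(R, b) = -60 + (-12 + R)*(43 + b) (f(R, b) = (R - 12)*(43 + b) + (-12 + 4*(-12)) = (-12 + R)*(43 + b) + (-12 - 48) = (-12 + R)*(43 + b) - 60 = -60 + (-12 + R)*(43 + b))
-f(125, -138) = -(-576 - 12*(-138) + 43*125 + 125*(-138)) = -(-576 + 1656 + 5375 - 17250) = -1*(-10795) = 10795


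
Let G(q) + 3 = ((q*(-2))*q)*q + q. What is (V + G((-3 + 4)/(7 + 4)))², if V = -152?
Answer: 42512666596/1771561 ≈ 23997.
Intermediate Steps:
G(q) = -3 + q - 2*q³ (G(q) = -3 + (((q*(-2))*q)*q + q) = -3 + (((-2*q)*q)*q + q) = -3 + ((-2*q²)*q + q) = -3 + (-2*q³ + q) = -3 + (q - 2*q³) = -3 + q - 2*q³)
(V + G((-3 + 4)/(7 + 4)))² = (-152 + (-3 + (-3 + 4)/(7 + 4) - 2*(-3 + 4)³/(7 + 4)³))² = (-152 + (-3 + 1/11 - 2*(1/11)³))² = (-152 + (-3 + 1/11 - 2*1/1331))² = (-152 + (-3 + 1/11 - 2/1331))² = (-152 - 3874/1331)² = (-206186/1331)² = 42512666596/1771561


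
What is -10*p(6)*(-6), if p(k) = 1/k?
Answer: 10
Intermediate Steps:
-10*p(6)*(-6) = -10/6*(-6) = -10*⅙*(-6) = -5/3*(-6) = 10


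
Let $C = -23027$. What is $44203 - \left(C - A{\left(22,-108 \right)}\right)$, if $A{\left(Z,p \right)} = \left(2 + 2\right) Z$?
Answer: $67318$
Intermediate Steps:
$A{\left(Z,p \right)} = 4 Z$
$44203 - \left(C - A{\left(22,-108 \right)}\right) = 44203 + \left(4 \cdot 22 - -23027\right) = 44203 + \left(88 + 23027\right) = 44203 + 23115 = 67318$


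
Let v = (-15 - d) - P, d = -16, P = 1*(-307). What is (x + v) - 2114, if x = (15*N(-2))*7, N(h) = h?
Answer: -2016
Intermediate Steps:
P = -307
v = 308 (v = (-15 - 1*(-16)) - 1*(-307) = (-15 + 16) + 307 = 1 + 307 = 308)
x = -210 (x = (15*(-2))*7 = -30*7 = -210)
(x + v) - 2114 = (-210 + 308) - 2114 = 98 - 2114 = -2016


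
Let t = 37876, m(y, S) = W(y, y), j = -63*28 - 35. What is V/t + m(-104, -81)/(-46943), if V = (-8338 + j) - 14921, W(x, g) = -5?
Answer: -34591421/52294502 ≈ -0.66147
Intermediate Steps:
j = -1799 (j = -1764 - 35 = -1799)
m(y, S) = -5
V = -25058 (V = (-8338 - 1799) - 14921 = -10137 - 14921 = -25058)
V/t + m(-104, -81)/(-46943) = -25058/37876 - 5/(-46943) = -25058*1/37876 - 5*(-1/46943) = -737/1114 + 5/46943 = -34591421/52294502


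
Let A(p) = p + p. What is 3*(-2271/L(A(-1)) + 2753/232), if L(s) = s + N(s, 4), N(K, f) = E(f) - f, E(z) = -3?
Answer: 183883/232 ≈ 792.60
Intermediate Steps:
N(K, f) = -3 - f
A(p) = 2*p
L(s) = -7 + s (L(s) = s + (-3 - 1*4) = s + (-3 - 4) = s - 7 = -7 + s)
3*(-2271/L(A(-1)) + 2753/232) = 3*(-2271/(-7 + 2*(-1)) + 2753/232) = 3*(-2271/(-7 - 2) + 2753*(1/232)) = 3*(-2271/(-9) + 2753/232) = 3*(-2271*(-⅑) + 2753/232) = 3*(757/3 + 2753/232) = 3*(183883/696) = 183883/232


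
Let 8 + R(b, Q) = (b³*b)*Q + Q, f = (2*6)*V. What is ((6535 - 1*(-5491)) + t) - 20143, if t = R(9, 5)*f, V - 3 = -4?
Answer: -401741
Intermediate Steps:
V = -1 (V = 3 - 4 = -1)
f = -12 (f = (2*6)*(-1) = 12*(-1) = -12)
R(b, Q) = -8 + Q + Q*b⁴ (R(b, Q) = -8 + ((b³*b)*Q + Q) = -8 + (b⁴*Q + Q) = -8 + (Q*b⁴ + Q) = -8 + (Q + Q*b⁴) = -8 + Q + Q*b⁴)
t = -393624 (t = (-8 + 5 + 5*9⁴)*(-12) = (-8 + 5 + 5*6561)*(-12) = (-8 + 5 + 32805)*(-12) = 32802*(-12) = -393624)
((6535 - 1*(-5491)) + t) - 20143 = ((6535 - 1*(-5491)) - 393624) - 20143 = ((6535 + 5491) - 393624) - 20143 = (12026 - 393624) - 20143 = -381598 - 20143 = -401741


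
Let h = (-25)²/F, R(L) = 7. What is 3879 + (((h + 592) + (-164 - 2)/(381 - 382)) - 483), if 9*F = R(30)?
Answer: 34703/7 ≈ 4957.6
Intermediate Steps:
F = 7/9 (F = (⅑)*7 = 7/9 ≈ 0.77778)
h = 5625/7 (h = (-25)²/(7/9) = 625*(9/7) = 5625/7 ≈ 803.57)
3879 + (((h + 592) + (-164 - 2)/(381 - 382)) - 483) = 3879 + (((5625/7 + 592) + (-164 - 2)/(381 - 382)) - 483) = 3879 + ((9769/7 - 166/(-1)) - 483) = 3879 + ((9769/7 - 166*(-1)) - 483) = 3879 + ((9769/7 + 166) - 483) = 3879 + (10931/7 - 483) = 3879 + 7550/7 = 34703/7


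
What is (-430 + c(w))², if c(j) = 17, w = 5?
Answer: 170569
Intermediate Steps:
(-430 + c(w))² = (-430 + 17)² = (-413)² = 170569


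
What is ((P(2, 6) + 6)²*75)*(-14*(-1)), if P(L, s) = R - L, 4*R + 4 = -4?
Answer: 4200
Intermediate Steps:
R = -2 (R = -1 + (¼)*(-4) = -1 - 1 = -2)
P(L, s) = -2 - L
((P(2, 6) + 6)²*75)*(-14*(-1)) = (((-2 - 1*2) + 6)²*75)*(-14*(-1)) = (((-2 - 2) + 6)²*75)*14 = ((-4 + 6)²*75)*14 = (2²*75)*14 = (4*75)*14 = 300*14 = 4200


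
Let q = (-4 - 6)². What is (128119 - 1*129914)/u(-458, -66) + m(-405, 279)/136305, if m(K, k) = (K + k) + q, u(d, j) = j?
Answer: 6273481/230670 ≈ 27.197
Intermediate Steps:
q = 100 (q = (-10)² = 100)
m(K, k) = 100 + K + k (m(K, k) = (K + k) + 100 = 100 + K + k)
(128119 - 1*129914)/u(-458, -66) + m(-405, 279)/136305 = (128119 - 1*129914)/(-66) + (100 - 405 + 279)/136305 = (128119 - 129914)*(-1/66) - 26*1/136305 = -1795*(-1/66) - 2/10485 = 1795/66 - 2/10485 = 6273481/230670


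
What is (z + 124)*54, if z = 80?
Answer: 11016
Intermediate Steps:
(z + 124)*54 = (80 + 124)*54 = 204*54 = 11016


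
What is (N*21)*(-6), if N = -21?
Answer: 2646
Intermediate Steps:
(N*21)*(-6) = -21*21*(-6) = -441*(-6) = 2646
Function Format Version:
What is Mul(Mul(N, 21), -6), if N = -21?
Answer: 2646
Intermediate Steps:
Mul(Mul(N, 21), -6) = Mul(Mul(-21, 21), -6) = Mul(-441, -6) = 2646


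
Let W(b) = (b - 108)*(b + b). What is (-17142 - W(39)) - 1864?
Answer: -13624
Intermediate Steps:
W(b) = 2*b*(-108 + b) (W(b) = (-108 + b)*(2*b) = 2*b*(-108 + b))
(-17142 - W(39)) - 1864 = (-17142 - 2*39*(-108 + 39)) - 1864 = (-17142 - 2*39*(-69)) - 1864 = (-17142 - 1*(-5382)) - 1864 = (-17142 + 5382) - 1864 = -11760 - 1864 = -13624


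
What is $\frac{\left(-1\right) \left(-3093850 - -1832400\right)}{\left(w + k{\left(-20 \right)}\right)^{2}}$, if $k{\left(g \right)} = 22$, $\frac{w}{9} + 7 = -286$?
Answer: $\frac{50458}{273529} \approx 0.18447$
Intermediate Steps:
$w = -2637$ ($w = -63 + 9 \left(-286\right) = -63 - 2574 = -2637$)
$\frac{\left(-1\right) \left(-3093850 - -1832400\right)}{\left(w + k{\left(-20 \right)}\right)^{2}} = \frac{\left(-1\right) \left(-3093850 - -1832400\right)}{\left(-2637 + 22\right)^{2}} = \frac{\left(-1\right) \left(-3093850 + 1832400\right)}{\left(-2615\right)^{2}} = \frac{\left(-1\right) \left(-1261450\right)}{6838225} = 1261450 \cdot \frac{1}{6838225} = \frac{50458}{273529}$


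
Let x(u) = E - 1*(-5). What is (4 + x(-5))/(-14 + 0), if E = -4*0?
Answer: -9/14 ≈ -0.64286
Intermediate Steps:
E = 0
x(u) = 5 (x(u) = 0 - 1*(-5) = 0 + 5 = 5)
(4 + x(-5))/(-14 + 0) = (4 + 5)/(-14 + 0) = 9/(-14) = 9*(-1/14) = -9/14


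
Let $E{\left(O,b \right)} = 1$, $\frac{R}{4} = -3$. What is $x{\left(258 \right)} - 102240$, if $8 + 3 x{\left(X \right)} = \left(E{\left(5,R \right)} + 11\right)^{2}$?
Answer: $- \frac{306584}{3} \approx -1.0219 \cdot 10^{5}$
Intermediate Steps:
$R = -12$ ($R = 4 \left(-3\right) = -12$)
$x{\left(X \right)} = \frac{136}{3}$ ($x{\left(X \right)} = - \frac{8}{3} + \frac{\left(1 + 11\right)^{2}}{3} = - \frac{8}{3} + \frac{12^{2}}{3} = - \frac{8}{3} + \frac{1}{3} \cdot 144 = - \frac{8}{3} + 48 = \frac{136}{3}$)
$x{\left(258 \right)} - 102240 = \frac{136}{3} - 102240 = - \frac{306584}{3}$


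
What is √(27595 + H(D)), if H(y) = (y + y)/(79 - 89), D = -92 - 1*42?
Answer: √690545/5 ≈ 166.20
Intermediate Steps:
D = -134 (D = -92 - 42 = -134)
H(y) = -y/5 (H(y) = (2*y)/(-10) = (2*y)*(-⅒) = -y/5)
√(27595 + H(D)) = √(27595 - ⅕*(-134)) = √(27595 + 134/5) = √(138109/5) = √690545/5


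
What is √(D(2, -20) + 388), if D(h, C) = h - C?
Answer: √410 ≈ 20.248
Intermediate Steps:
√(D(2, -20) + 388) = √((2 - 1*(-20)) + 388) = √((2 + 20) + 388) = √(22 + 388) = √410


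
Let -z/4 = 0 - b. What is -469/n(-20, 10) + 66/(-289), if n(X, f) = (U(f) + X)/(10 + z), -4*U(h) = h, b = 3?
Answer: 5960834/13005 ≈ 458.35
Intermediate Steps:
U(h) = -h/4
z = 12 (z = -4*(0 - 1*3) = -4*(0 - 3) = -4*(-3) = 12)
n(X, f) = -f/88 + X/22 (n(X, f) = (-f/4 + X)/(10 + 12) = (X - f/4)/22 = (X - f/4)*(1/22) = -f/88 + X/22)
-469/n(-20, 10) + 66/(-289) = -469/(-1/88*10 + (1/22)*(-20)) + 66/(-289) = -469/(-5/44 - 10/11) + 66*(-1/289) = -469/(-45/44) - 66/289 = -469*(-44/45) - 66/289 = 20636/45 - 66/289 = 5960834/13005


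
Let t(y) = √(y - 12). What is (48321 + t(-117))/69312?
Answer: 16107/23104 + I*√129/69312 ≈ 0.69715 + 0.00016387*I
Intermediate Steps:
t(y) = √(-12 + y)
(48321 + t(-117))/69312 = (48321 + √(-12 - 117))/69312 = (48321 + √(-129))*(1/69312) = (48321 + I*√129)*(1/69312) = 16107/23104 + I*√129/69312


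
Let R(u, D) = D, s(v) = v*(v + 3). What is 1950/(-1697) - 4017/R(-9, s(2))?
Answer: -6836349/16970 ≈ -402.85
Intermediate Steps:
s(v) = v*(3 + v)
1950/(-1697) - 4017/R(-9, s(2)) = 1950/(-1697) - 4017*1/(2*(3 + 2)) = 1950*(-1/1697) - 4017/(2*5) = -1950/1697 - 4017/10 = -6836349/16970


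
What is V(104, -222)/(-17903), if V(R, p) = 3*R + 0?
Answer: -312/17903 ≈ -0.017427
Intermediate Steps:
V(R, p) = 3*R
V(104, -222)/(-17903) = (3*104)/(-17903) = 312*(-1/17903) = -312/17903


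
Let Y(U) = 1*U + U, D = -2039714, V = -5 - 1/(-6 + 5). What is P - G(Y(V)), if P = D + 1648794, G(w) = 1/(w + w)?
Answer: -6254719/16 ≈ -3.9092e+5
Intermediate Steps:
V = -4 (V = -5 - 1/(-1) = -5 - 1*(-1) = -5 + 1 = -4)
Y(U) = 2*U (Y(U) = U + U = 2*U)
G(w) = 1/(2*w)
P = -390920 (P = -2039714 + 1648794 = -390920)
P - G(Y(V)) = -390920 - 1/(2*(2*(-4))) = -390920 - 1/(2*(-8)) = -390920 - (-1)/(2*8) = -390920 - 1*(-1/16) = -390920 + 1/16 = -6254719/16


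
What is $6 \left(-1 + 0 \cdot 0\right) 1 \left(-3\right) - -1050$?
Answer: $1068$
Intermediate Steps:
$6 \left(-1 + 0 \cdot 0\right) 1 \left(-3\right) - -1050 = 6 \left(-1 + 0\right) 1 \left(-3\right) + 1050 = 6 \left(\left(-1\right) 1\right) \left(-3\right) + 1050 = 6 \left(-1\right) \left(-3\right) + 1050 = \left(-6\right) \left(-3\right) + 1050 = 18 + 1050 = 1068$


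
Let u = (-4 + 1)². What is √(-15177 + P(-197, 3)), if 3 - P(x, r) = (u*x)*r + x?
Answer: I*√9658 ≈ 98.275*I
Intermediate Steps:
u = 9 (u = (-3)² = 9)
P(x, r) = 3 - x - 9*r*x (P(x, r) = 3 - ((9*x)*r + x) = 3 - (9*r*x + x) = 3 - (x + 9*r*x) = 3 + (-x - 9*r*x) = 3 - x - 9*r*x)
√(-15177 + P(-197, 3)) = √(-15177 + (3 - 1*(-197) - 9*3*(-197))) = √(-15177 + (3 + 197 + 5319)) = √(-15177 + 5519) = √(-9658) = I*√9658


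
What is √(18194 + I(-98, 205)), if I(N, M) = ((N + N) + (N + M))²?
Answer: √26115 ≈ 161.60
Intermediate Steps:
I(N, M) = (M + 3*N)² (I(N, M) = (2*N + (M + N))² = (M + 3*N)²)
√(18194 + I(-98, 205)) = √(18194 + (205 + 3*(-98))²) = √(18194 + (205 - 294)²) = √(18194 + (-89)²) = √(18194 + 7921) = √26115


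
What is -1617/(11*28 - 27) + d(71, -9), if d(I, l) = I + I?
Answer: 38285/281 ≈ 136.25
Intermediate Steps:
d(I, l) = 2*I
-1617/(11*28 - 27) + d(71, -9) = -1617/(11*28 - 27) + 2*71 = -1617/(308 - 27) + 142 = -1617/281 + 142 = 38285/281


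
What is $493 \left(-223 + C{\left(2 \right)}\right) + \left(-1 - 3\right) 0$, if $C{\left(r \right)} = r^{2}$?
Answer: $-107967$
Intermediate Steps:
$493 \left(-223 + C{\left(2 \right)}\right) + \left(-1 - 3\right) 0 = 493 \left(-223 + 2^{2}\right) + \left(-1 - 3\right) 0 = 493 \left(-223 + 4\right) - 0 = 493 \left(-219\right) + 0 = -107967 + 0 = -107967$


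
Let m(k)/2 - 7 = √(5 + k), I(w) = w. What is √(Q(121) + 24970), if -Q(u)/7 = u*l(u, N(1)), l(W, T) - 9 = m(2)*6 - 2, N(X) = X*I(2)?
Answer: √(-52107 - 10164*√7) ≈ 281.07*I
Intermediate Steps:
m(k) = 14 + 2*√(5 + k)
N(X) = 2*X (N(X) = X*2 = 2*X)
l(W, T) = 91 + 12*√7 (l(W, T) = 9 + ((14 + 2*√(5 + 2))*6 - 2) = 9 + ((14 + 2*√7)*6 - 2) = 9 + ((84 + 12*√7) - 2) = 9 + (82 + 12*√7) = 91 + 12*√7)
Q(u) = -7*u*(91 + 12*√7)
√(Q(121) + 24970) = √(-7*121*(91 + 12*√7) + 24970) = √((-77077 - 10164*√7) + 24970) = √(-52107 - 10164*√7)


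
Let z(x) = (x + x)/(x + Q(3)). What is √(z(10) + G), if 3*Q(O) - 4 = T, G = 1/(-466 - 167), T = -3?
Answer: √744673227/19623 ≈ 1.3906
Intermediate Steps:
G = -1/633 (G = 1/(-633) = -1/633 ≈ -0.0015798)
Q(O) = ⅓ (Q(O) = 4/3 + (⅓)*(-3) = 4/3 - 1 = ⅓)
z(x) = 2*x/(⅓ + x) (z(x) = (x + x)/(x + ⅓) = (2*x)/(⅓ + x) = 2*x/(⅓ + x))
√(z(10) + G) = √(6*10/(1 + 3*10) - 1/633) = √(6*10/(1 + 30) - 1/633) = √(6*10/31 - 1/633) = √(6*10*(1/31) - 1/633) = √(60/31 - 1/633) = √(37949/19623) = √744673227/19623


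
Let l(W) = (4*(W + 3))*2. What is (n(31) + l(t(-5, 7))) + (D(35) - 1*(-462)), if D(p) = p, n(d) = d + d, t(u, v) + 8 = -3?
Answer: 495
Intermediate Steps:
t(u, v) = -11 (t(u, v) = -8 - 3 = -11)
n(d) = 2*d
l(W) = 24 + 8*W (l(W) = (4*(3 + W))*2 = (12 + 4*W)*2 = 24 + 8*W)
(n(31) + l(t(-5, 7))) + (D(35) - 1*(-462)) = (2*31 + (24 + 8*(-11))) + (35 - 1*(-462)) = (62 + (24 - 88)) + (35 + 462) = (62 - 64) + 497 = -2 + 497 = 495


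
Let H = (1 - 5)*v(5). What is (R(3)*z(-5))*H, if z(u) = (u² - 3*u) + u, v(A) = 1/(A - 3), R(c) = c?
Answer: -210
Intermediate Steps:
v(A) = 1/(-3 + A)
z(u) = u² - 2*u
H = -2 (H = (1 - 5)/(-3 + 5) = -4/2 = -4*½ = -2)
(R(3)*z(-5))*H = (3*(-5*(-2 - 5)))*(-2) = (3*(-5*(-7)))*(-2) = (3*35)*(-2) = 105*(-2) = -210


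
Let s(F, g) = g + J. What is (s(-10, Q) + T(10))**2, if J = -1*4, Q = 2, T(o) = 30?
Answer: 784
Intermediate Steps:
J = -4
s(F, g) = -4 + g (s(F, g) = g - 4 = -4 + g)
(s(-10, Q) + T(10))**2 = ((-4 + 2) + 30)**2 = (-2 + 30)**2 = 28**2 = 784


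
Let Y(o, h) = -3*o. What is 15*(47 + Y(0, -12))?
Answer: 705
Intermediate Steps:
15*(47 + Y(0, -12)) = 15*(47 - 3*0) = 15*(47 + 0) = 15*47 = 705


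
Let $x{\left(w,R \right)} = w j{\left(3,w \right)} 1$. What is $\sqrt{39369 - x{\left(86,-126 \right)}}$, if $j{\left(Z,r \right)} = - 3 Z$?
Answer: $\sqrt{40143} \approx 200.36$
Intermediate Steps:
$x{\left(w,R \right)} = - 9 w$ ($x{\left(w,R \right)} = w \left(\left(-3\right) 3\right) 1 = w \left(-9\right) 1 = - 9 w 1 = - 9 w$)
$\sqrt{39369 - x{\left(86,-126 \right)}} = \sqrt{39369 - \left(-9\right) 86} = \sqrt{39369 - -774} = \sqrt{39369 + 774} = \sqrt{40143}$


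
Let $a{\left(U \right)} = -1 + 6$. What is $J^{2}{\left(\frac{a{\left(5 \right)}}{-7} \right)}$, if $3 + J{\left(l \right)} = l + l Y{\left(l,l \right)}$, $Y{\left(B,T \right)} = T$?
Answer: $\frac{24649}{2401} \approx 10.266$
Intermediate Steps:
$a{\left(U \right)} = 5$
$J{\left(l \right)} = -3 + l + l^{2}$ ($J{\left(l \right)} = -3 + \left(l + l l\right) = -3 + \left(l + l^{2}\right) = -3 + l + l^{2}$)
$J^{2}{\left(\frac{a{\left(5 \right)}}{-7} \right)} = \left(-3 + \frac{5}{-7} + \left(\frac{5}{-7}\right)^{2}\right)^{2} = \left(-3 + 5 \left(- \frac{1}{7}\right) + \left(5 \left(- \frac{1}{7}\right)\right)^{2}\right)^{2} = \left(-3 - \frac{5}{7} + \left(- \frac{5}{7}\right)^{2}\right)^{2} = \left(-3 - \frac{5}{7} + \frac{25}{49}\right)^{2} = \left(- \frac{157}{49}\right)^{2} = \frac{24649}{2401}$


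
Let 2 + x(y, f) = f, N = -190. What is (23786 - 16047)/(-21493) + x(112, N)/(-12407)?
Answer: -91891117/266663651 ≈ -0.34460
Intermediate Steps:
x(y, f) = -2 + f
(23786 - 16047)/(-21493) + x(112, N)/(-12407) = (23786 - 16047)/(-21493) + (-2 - 190)/(-12407) = 7739*(-1/21493) - 192*(-1/12407) = -7739/21493 + 192/12407 = -91891117/266663651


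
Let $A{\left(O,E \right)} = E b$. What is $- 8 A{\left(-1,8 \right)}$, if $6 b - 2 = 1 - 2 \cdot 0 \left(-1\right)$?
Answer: $-32$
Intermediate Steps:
$b = \frac{1}{2}$ ($b = \frac{1}{3} + \frac{1 - 2 \cdot 0 \left(-1\right)}{6} = \frac{1}{3} + \frac{1 - 0}{6} = \frac{1}{3} + \frac{1 + 0}{6} = \frac{1}{3} + \frac{1}{6} \cdot 1 = \frac{1}{3} + \frac{1}{6} = \frac{1}{2} \approx 0.5$)
$A{\left(O,E \right)} = \frac{E}{2}$ ($A{\left(O,E \right)} = E \frac{1}{2} = \frac{E}{2}$)
$- 8 A{\left(-1,8 \right)} = - 8 \cdot \frac{1}{2} \cdot 8 = \left(-8\right) 4 = -32$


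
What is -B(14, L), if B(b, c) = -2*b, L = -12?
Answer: 28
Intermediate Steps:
-B(14, L) = -(-2)*14 = -1*(-28) = 28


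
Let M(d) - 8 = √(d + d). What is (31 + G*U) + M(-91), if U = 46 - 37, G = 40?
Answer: 399 + I*√182 ≈ 399.0 + 13.491*I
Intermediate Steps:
U = 9
M(d) = 8 + √2*√d (M(d) = 8 + √(d + d) = 8 + √(2*d) = 8 + √2*√d)
(31 + G*U) + M(-91) = (31 + 40*9) + (8 + √2*√(-91)) = (31 + 360) + (8 + √2*(I*√91)) = 391 + (8 + I*√182) = 399 + I*√182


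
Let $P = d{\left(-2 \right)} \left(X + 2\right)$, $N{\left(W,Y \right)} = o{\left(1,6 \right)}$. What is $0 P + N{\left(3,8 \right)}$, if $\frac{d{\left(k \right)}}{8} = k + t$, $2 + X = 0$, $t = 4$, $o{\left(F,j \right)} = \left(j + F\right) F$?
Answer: $7$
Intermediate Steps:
$o{\left(F,j \right)} = F \left(F + j\right)$ ($o{\left(F,j \right)} = \left(F + j\right) F = F \left(F + j\right)$)
$X = -2$ ($X = -2 + 0 = -2$)
$N{\left(W,Y \right)} = 7$ ($N{\left(W,Y \right)} = 1 \left(1 + 6\right) = 1 \cdot 7 = 7$)
$d{\left(k \right)} = 32 + 8 k$ ($d{\left(k \right)} = 8 \left(k + 4\right) = 8 \left(4 + k\right) = 32 + 8 k$)
$P = 0$ ($P = \left(32 + 8 \left(-2\right)\right) \left(-2 + 2\right) = \left(32 - 16\right) 0 = 16 \cdot 0 = 0$)
$0 P + N{\left(3,8 \right)} = 0 \cdot 0 + 7 = 0 + 7 = 7$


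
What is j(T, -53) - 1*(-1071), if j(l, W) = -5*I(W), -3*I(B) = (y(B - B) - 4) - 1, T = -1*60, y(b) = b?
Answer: 3188/3 ≈ 1062.7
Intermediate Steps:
T = -60
I(B) = 5/3 (I(B) = -(((B - B) - 4) - 1)/3 = -((0 - 4) - 1)/3 = -(-4 - 1)/3 = -⅓*(-5) = 5/3)
j(l, W) = -25/3 (j(l, W) = -5*5/3 = -25/3)
j(T, -53) - 1*(-1071) = -25/3 - 1*(-1071) = -25/3 + 1071 = 3188/3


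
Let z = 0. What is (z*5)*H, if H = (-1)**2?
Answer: 0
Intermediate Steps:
H = 1
(z*5)*H = (0*5)*1 = 0*1 = 0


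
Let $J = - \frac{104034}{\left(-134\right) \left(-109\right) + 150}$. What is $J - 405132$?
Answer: $- \frac{427016559}{1054} \approx -4.0514 \cdot 10^{5}$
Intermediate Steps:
$J = - \frac{7431}{1054}$ ($J = - \frac{104034}{14606 + 150} = - \frac{104034}{14756} = \left(-104034\right) \frac{1}{14756} = - \frac{7431}{1054} \approx -7.0503$)
$J - 405132 = - \frac{7431}{1054} - 405132 = - \frac{427016559}{1054}$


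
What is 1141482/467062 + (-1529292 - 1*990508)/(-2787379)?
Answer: 2179322891639/650939405249 ≈ 3.3480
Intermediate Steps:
1141482/467062 + (-1529292 - 1*990508)/(-2787379) = 1141482*(1/467062) + (-1529292 - 990508)*(-1/2787379) = 570741/233531 - 2519800*(-1/2787379) = 570741/233531 + 2519800/2787379 = 2179322891639/650939405249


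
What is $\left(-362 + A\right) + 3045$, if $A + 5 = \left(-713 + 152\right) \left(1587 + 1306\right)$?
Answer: $-1620295$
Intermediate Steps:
$A = -1622978$ ($A = -5 + \left(-713 + 152\right) \left(1587 + 1306\right) = -5 - 1622973 = -1622978$)
$\left(-362 + A\right) + 3045 = \left(-362 - 1622978\right) + 3045 = -1623340 + 3045 = -1620295$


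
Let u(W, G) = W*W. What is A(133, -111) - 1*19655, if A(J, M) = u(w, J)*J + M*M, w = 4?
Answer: -5206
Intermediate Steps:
u(W, G) = W**2
A(J, M) = M**2 + 16*J (A(J, M) = 4**2*J + M*M = 16*J + M**2 = M**2 + 16*J)
A(133, -111) - 1*19655 = ((-111)**2 + 16*133) - 1*19655 = (12321 + 2128) - 19655 = 14449 - 19655 = -5206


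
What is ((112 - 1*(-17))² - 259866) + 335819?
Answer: 92594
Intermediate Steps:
((112 - 1*(-17))² - 259866) + 335819 = ((112 + 17)² - 259866) + 335819 = (129² - 259866) + 335819 = (16641 - 259866) + 335819 = -243225 + 335819 = 92594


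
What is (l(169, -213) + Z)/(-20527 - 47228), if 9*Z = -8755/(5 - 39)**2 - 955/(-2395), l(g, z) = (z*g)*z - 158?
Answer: -749208330449/6620747580 ≈ -113.16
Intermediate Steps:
l(g, z) = -158 + g*z**2 (l(g, z) = (g*z)*z - 158 = g*z**2 - 158 = -158 + g*z**2)
Z = -77899/97716 (Z = (-8755/(5 - 39)**2 - 955/(-2395))/9 = (-8755/((-34)**2) - 955*(-1/2395))/9 = (-8755/1156 + 191/479)/9 = (-8755*1/1156 + 191/479)/9 = (-515/68 + 191/479)/9 = (1/9)*(-233697/32572) = -77899/97716 ≈ -0.79720)
(l(169, -213) + Z)/(-20527 - 47228) = ((-158 + 169*(-213)**2) - 77899/97716)/(-20527 - 47228) = ((-158 + 169*45369) - 77899/97716)/(-67755) = ((-158 + 7667361) - 77899/97716)*(-1/67755) = (7667203 - 77899/97716)*(-1/67755) = (749208330449/97716)*(-1/67755) = -749208330449/6620747580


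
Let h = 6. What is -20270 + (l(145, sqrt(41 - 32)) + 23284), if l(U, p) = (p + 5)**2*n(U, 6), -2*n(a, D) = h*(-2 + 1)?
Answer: 3206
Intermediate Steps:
n(a, D) = 3 (n(a, D) = -3*(-2 + 1) = -3*(-1) = -1/2*(-6) = 3)
l(U, p) = 3*(5 + p)**2 (l(U, p) = (p + 5)**2*3 = (5 + p)**2*3 = 3*(5 + p)**2)
-20270 + (l(145, sqrt(41 - 32)) + 23284) = -20270 + (3*(5 + sqrt(41 - 32))**2 + 23284) = -20270 + (3*(5 + sqrt(9))**2 + 23284) = -20270 + (3*(5 + 3)**2 + 23284) = -20270 + (3*8**2 + 23284) = -20270 + (3*64 + 23284) = -20270 + (192 + 23284) = -20270 + 23476 = 3206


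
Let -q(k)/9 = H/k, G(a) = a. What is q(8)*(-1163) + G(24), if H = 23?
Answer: 240933/8 ≈ 30117.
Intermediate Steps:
q(k) = -207/k
q(8)*(-1163) + G(24) = -207/8*(-1163) + 24 = 240741/8 + 24 = 240933/8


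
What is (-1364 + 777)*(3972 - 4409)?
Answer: 256519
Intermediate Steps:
(-1364 + 777)*(3972 - 4409) = -587*(-437) = 256519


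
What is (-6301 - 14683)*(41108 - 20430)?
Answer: -433907152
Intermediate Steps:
(-6301 - 14683)*(41108 - 20430) = -20984*20678 = -433907152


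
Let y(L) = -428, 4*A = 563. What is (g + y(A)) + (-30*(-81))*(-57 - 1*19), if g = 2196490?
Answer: 2011382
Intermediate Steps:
A = 563/4 (A = (¼)*563 = 563/4 ≈ 140.75)
(g + y(A)) + (-30*(-81))*(-57 - 1*19) = (2196490 - 428) + (-30*(-81))*(-57 - 1*19) = 2196062 + 2430*(-57 - 19) = 2196062 + 2430*(-76) = 2196062 - 184680 = 2011382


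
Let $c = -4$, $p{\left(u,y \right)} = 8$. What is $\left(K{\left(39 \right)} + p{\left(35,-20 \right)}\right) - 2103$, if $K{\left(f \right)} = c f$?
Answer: $-2251$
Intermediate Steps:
$K{\left(f \right)} = - 4 f$
$\left(K{\left(39 \right)} + p{\left(35,-20 \right)}\right) - 2103 = \left(\left(-4\right) 39 + 8\right) - 2103 = \left(-156 + 8\right) - 2103 = -148 - 2103 = -2251$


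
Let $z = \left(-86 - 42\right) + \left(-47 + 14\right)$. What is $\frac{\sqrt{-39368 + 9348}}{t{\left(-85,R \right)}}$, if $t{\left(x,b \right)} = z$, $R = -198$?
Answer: $- \frac{2 i \sqrt{7505}}{161} \approx - 1.0762 i$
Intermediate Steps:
$z = -161$ ($z = -128 - 33 = -161$)
$t{\left(x,b \right)} = -161$
$\frac{\sqrt{-39368 + 9348}}{t{\left(-85,R \right)}} = \frac{\sqrt{-39368 + 9348}}{-161} = \sqrt{-30020} \left(- \frac{1}{161}\right) = 2 i \sqrt{7505} \left(- \frac{1}{161}\right) = - \frac{2 i \sqrt{7505}}{161}$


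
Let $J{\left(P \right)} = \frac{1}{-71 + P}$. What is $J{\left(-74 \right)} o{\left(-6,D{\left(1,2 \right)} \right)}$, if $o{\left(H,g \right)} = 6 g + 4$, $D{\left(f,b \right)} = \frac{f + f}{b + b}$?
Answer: $- \frac{7}{145} \approx -0.048276$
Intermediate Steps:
$D{\left(f,b \right)} = \frac{f}{b}$ ($D{\left(f,b \right)} = \frac{2 f}{2 b} = 2 f \frac{1}{2 b} = \frac{f}{b}$)
$o{\left(H,g \right)} = 4 + 6 g$
$J{\left(-74 \right)} o{\left(-6,D{\left(1,2 \right)} \right)} = \frac{4 + 6 \cdot 1 \cdot \frac{1}{2}}{-71 - 74} = \frac{4 + 6 \cdot 1 \cdot \frac{1}{2}}{-145} = - \frac{4 + 6 \cdot \frac{1}{2}}{145} = - \frac{4 + 3}{145} = \left(- \frac{1}{145}\right) 7 = - \frac{7}{145}$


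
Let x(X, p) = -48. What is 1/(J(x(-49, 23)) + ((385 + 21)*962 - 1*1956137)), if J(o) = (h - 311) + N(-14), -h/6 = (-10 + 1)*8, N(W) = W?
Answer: -1/1565458 ≈ -6.3879e-7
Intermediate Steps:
h = 432 (h = -6*(-10 + 1)*8 = -(-54)*8 = -6*(-72) = 432)
J(o) = 107 (J(o) = (432 - 311) - 14 = 121 - 14 = 107)
1/(J(x(-49, 23)) + ((385 + 21)*962 - 1*1956137)) = 1/(107 + ((385 + 21)*962 - 1*1956137)) = 1/(107 + (406*962 - 1956137)) = 1/(107 + (390572 - 1956137)) = 1/(107 - 1565565) = 1/(-1565458) = -1/1565458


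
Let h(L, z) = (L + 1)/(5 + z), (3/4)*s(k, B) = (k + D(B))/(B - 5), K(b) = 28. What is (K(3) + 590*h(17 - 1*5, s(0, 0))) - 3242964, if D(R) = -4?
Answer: -22691702/7 ≈ -3.2417e+6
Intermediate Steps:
s(k, B) = 4*(-4 + k)/(3*(-5 + B)) (s(k, B) = 4*((k - 4)/(B - 5))/3 = 4*((-4 + k)/(-5 + B))/3 = 4*(-4 + k)/(3*(-5 + B)))
h(L, z) = (1 + L)/(5 + z)
(K(3) + 590*h(17 - 1*5, s(0, 0))) - 3242964 = (28 + 590*((1 + (17 - 1*5))/(5 + 4*(-4 + 0)/(3*(-5 + 0))))) - 3242964 = (28 + 590*((1 + (17 - 5))/(5 + (4/3)*(-4)/(-5)))) - 3242964 = (28 + 590*((1 + 12)/(5 + (4/3)*(-1/5)*(-4)))) - 3242964 = (28 + 590*(13/(5 + 16/15))) - 3242964 = (28 + 590*(13/(91/15))) - 3242964 = (28 + 590*((15/91)*13)) - 3242964 = (28 + 590*(15/7)) - 3242964 = (28 + 8850/7) - 3242964 = 9046/7 - 3242964 = -22691702/7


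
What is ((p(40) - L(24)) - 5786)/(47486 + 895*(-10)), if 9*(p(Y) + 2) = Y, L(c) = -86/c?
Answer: -208079/1387296 ≈ -0.14999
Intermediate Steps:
p(Y) = -2 + Y/9
((p(40) - L(24)) - 5786)/(47486 + 895*(-10)) = (((-2 + (⅑)*40) - (-86)/24) - 5786)/(47486 + 895*(-10)) = (((-2 + 40/9) - (-86)/24) - 5786)/(47486 - 8950) = ((22/9 - 1*(-43/12)) - 5786)/38536 = ((22/9 + 43/12) - 5786)*(1/38536) = (217/36 - 5786)*(1/38536) = -208079/36*1/38536 = -208079/1387296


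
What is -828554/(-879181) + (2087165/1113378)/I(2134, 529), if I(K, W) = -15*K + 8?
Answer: 29519811444962959/31325502790942836 ≈ 0.94236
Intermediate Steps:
I(K, W) = 8 - 15*K (I(K, W) = -15*K + 8 = 8 - 15*K)
-828554/(-879181) + (2087165/1113378)/I(2134, 529) = -828554/(-879181) + (2087165/1113378)/(8 - 15*2134) = -828554*(-1/879181) + (2087165*(1/1113378))/(8 - 32010) = 828554/879181 + (2087165/1113378)/(-32002) = 828554/879181 + (2087165/1113378)*(-1/32002) = 828554/879181 - 2087165/35630322756 = 29519811444962959/31325502790942836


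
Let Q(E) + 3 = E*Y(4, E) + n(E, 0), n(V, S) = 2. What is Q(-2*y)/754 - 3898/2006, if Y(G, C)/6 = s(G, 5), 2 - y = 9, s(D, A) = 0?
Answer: -1470549/756262 ≈ -1.9445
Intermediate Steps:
y = -7 (y = 2 - 1*9 = 2 - 9 = -7)
Y(G, C) = 0 (Y(G, C) = 6*0 = 0)
Q(E) = -1 (Q(E) = -3 + (E*0 + 2) = -3 + (0 + 2) = -3 + 2 = -1)
Q(-2*y)/754 - 3898/2006 = -1/754 - 3898/2006 = -1*1/754 - 3898*1/2006 = -1/754 - 1949/1003 = -1470549/756262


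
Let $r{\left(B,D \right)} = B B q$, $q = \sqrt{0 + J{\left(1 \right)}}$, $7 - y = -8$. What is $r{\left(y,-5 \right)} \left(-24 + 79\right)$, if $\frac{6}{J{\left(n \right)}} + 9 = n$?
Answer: $\frac{12375 i \sqrt{3}}{2} \approx 10717.0 i$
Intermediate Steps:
$J{\left(n \right)} = \frac{6}{-9 + n}$
$y = 15$ ($y = 7 - -8 = 7 + 8 = 15$)
$q = \frac{i \sqrt{3}}{2}$ ($q = \sqrt{0 + \frac{6}{-9 + 1}} = \sqrt{0 + \frac{6}{-8}} = \sqrt{0 + 6 \left(- \frac{1}{8}\right)} = \sqrt{0 - \frac{3}{4}} = \sqrt{- \frac{3}{4}} = \frac{i \sqrt{3}}{2} \approx 0.86602 i$)
$r{\left(B,D \right)} = \frac{i \sqrt{3} B^{2}}{2}$ ($r{\left(B,D \right)} = B B \frac{i \sqrt{3}}{2} = B^{2} \frac{i \sqrt{3}}{2} = \frac{i \sqrt{3} B^{2}}{2}$)
$r{\left(y,-5 \right)} \left(-24 + 79\right) = \frac{i \sqrt{3} \cdot 15^{2}}{2} \left(-24 + 79\right) = \frac{1}{2} i \sqrt{3} \cdot 225 \cdot 55 = \frac{225 i \sqrt{3}}{2} \cdot 55 = \frac{12375 i \sqrt{3}}{2}$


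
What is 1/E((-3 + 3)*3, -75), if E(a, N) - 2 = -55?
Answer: -1/53 ≈ -0.018868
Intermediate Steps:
E(a, N) = -53 (E(a, N) = 2 - 55 = -53)
1/E((-3 + 3)*3, -75) = 1/(-53) = -1/53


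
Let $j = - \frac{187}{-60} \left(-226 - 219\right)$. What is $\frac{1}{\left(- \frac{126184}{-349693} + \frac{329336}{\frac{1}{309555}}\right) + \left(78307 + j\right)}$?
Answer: $\frac{4196316}{427804690819902301} \approx 9.809 \cdot 10^{-12}$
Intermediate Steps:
$j = - \frac{16643}{12}$ ($j = \left(-187\right) \left(- \frac{1}{60}\right) \left(-445\right) = \frac{187}{60} \left(-445\right) = - \frac{16643}{12} \approx -1386.9$)
$\frac{1}{\left(- \frac{126184}{-349693} + \frac{329336}{\frac{1}{309555}}\right) + \left(78307 + j\right)} = \frac{1}{\left(- \frac{126184}{-349693} + \frac{329336}{\frac{1}{309555}}\right) + \left(78307 - \frac{16643}{12}\right)} = \frac{1}{\left(\left(-126184\right) \left(- \frac{1}{349693}\right) + 329336 \frac{1}{\frac{1}{309555}}\right) + \frac{923041}{12}} = \frac{1}{\left(\frac{126184}{349693} + 329336 \cdot 309555\right) + \frac{923041}{12}} = \frac{1}{\left(\frac{126184}{349693} + 101947605480\right) + \frac{923041}{12}} = \frac{1}{\frac{35650364003243824}{349693} + \frac{923041}{12}} = \frac{1}{\frac{427804690819902301}{4196316}} = \frac{4196316}{427804690819902301}$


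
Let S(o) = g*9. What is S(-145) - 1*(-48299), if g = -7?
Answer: 48236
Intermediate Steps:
S(o) = -63 (S(o) = -7*9 = -63)
S(-145) - 1*(-48299) = -63 - 1*(-48299) = -63 + 48299 = 48236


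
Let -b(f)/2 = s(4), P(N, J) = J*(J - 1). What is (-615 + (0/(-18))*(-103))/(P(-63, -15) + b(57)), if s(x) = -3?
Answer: -5/2 ≈ -2.5000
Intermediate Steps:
P(N, J) = J*(-1 + J)
b(f) = 6 (b(f) = -2*(-3) = 6)
(-615 + (0/(-18))*(-103))/(P(-63, -15) + b(57)) = (-615 + (0/(-18))*(-103))/(-15*(-1 - 15) + 6) = (-615 + (0*(-1/18))*(-103))/(-15*(-16) + 6) = (-615 + 0*(-103))/(240 + 6) = (-615 + 0)/246 = -615*1/246 = -5/2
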